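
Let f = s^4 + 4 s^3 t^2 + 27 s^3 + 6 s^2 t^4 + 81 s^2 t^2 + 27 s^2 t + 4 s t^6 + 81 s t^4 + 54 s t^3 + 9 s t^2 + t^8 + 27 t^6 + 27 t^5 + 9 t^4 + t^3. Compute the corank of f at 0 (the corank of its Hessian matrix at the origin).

Hessian at 0 has rank 0.

2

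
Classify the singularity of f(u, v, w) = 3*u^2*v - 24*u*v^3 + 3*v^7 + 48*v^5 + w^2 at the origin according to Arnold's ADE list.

D_8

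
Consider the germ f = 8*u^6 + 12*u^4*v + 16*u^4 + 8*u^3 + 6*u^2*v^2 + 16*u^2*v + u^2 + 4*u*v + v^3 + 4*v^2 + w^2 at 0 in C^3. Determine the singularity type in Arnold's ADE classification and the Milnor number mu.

Type A_2, Milnor number mu = 2.

The Hessian of f at 0 has rank 2. Corank 1: A-series; mu = 2 gives A_2.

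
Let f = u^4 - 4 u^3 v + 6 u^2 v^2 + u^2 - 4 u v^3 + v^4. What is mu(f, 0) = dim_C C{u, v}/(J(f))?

3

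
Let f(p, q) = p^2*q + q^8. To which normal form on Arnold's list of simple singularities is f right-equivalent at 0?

D_{9}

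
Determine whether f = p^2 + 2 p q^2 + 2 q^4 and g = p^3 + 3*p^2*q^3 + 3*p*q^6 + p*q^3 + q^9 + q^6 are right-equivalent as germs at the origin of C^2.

No.

The Hessian of f at 0 has rank 1. Corank 1: A-series; mu = 3 gives A_3. The Hessian of g at 0 has rank 0. Corank 2; j^3 = p^3 is a perfect cube, so E-series; the 4-jet and mu = 7 give E_7. f is A_3 but g is E_7, hence not right-equivalent.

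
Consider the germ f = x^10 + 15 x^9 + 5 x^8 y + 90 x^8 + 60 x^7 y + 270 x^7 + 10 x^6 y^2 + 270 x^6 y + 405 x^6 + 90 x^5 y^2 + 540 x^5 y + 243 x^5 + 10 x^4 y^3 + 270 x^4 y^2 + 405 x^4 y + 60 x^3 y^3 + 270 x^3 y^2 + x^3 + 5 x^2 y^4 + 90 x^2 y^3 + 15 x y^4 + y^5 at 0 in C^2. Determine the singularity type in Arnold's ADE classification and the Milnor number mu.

The Hessian of f at 0 has rank 0. Corank 2; j^3 = x^3 is a perfect cube, so E-series; the 5-jet and mu = 8 give E_8.

Type E8, Milnor number mu = 8.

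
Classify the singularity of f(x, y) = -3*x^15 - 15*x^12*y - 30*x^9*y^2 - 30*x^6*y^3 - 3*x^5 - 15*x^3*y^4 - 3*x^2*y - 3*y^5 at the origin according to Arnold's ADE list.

D_{6}

The Hessian of f at 0 is [[0, 0], [0, 0]] with rank 0, so corank 2. A Groebner basis of the Jacobian ideal J(f) in C{x,y} is {x^2/5 + y^4, x^3, x*y}; counting standard monomials gives mu = 6. Corank 2; j^3 = -3*x^2*y has shape L^2 M (L != M), so D-series; mu = 6 gives D_6.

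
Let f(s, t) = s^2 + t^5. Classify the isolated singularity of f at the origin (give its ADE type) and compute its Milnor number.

Type A_{4}, Milnor number mu = 4.

The Hessian of f at 0 has rank 1. Corank 1: A-series; mu = 4 gives A_4.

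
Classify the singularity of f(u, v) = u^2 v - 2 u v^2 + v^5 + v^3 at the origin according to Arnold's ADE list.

The Hessian of f at 0 has rank 0. Corank 2; j^3 = v*(u - v)^2 has shape L^2 M (L != M), so D-series; mu = 6 gives D_6.

D_6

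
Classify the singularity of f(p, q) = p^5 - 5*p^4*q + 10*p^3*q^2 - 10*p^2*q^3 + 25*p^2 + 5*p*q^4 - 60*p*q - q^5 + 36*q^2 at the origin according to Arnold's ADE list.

A_4

The Hessian of f at 0 has rank 1. Corank 1: A-series; mu = 4 gives A_4.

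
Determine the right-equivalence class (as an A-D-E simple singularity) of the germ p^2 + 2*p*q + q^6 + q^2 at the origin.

A_5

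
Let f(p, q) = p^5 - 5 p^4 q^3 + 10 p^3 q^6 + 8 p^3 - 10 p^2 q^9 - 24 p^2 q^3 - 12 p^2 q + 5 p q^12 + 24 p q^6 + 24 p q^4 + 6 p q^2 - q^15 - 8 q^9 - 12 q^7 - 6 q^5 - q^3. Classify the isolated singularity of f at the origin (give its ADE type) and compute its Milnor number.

Type E8, Milnor number mu = 8.

The Hessian of f at 0 is [[0, 0], [0, 0]] with rank 0, so corank 2. A Groebner basis of the Jacobian ideal J(f) in C{p,q} is {3*p^2/2 + p*q^3 - 3*p*q/2 + 3*q^2/8, 4*p^2 - 4*p*q + q^4 + q^2, p^3 - 3*p*q^2/4 + q^3/4, p^2*q - p*q^2 + q^3/4}; counting standard monomials gives mu = 8. Corank 2; j^3 = (2*p - q)^3 is a perfect cube, so E-series; the 5-jet and mu = 8 give E_8.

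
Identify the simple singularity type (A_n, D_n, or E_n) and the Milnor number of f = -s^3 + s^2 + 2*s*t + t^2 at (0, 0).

Type A_2, Milnor number mu = 2.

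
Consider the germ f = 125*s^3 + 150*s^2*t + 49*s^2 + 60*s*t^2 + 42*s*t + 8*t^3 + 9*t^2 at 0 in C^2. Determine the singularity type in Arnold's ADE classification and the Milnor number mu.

Type A_{2}, Milnor number mu = 2.

The Hessian of f at 0 has rank 1. Corank 1: A-series; mu = 2 gives A_2.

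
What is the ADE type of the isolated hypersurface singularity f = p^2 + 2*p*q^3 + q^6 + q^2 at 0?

A_1

The Hessian of f at 0 has rank 2. Corank 0: nondegenerate Morse point, so A_1.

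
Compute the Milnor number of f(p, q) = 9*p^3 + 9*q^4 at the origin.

6

The Hessian of f at 0 is [[0, 0], [0, 0]] with rank 0, so corank 2. A Groebner basis of the Jacobian ideal J(f) in C{p,q} is {q^3, p^2}; counting standard monomials gives mu = 6. Corank 2; j^3 = 9*p^3 is a perfect cube, so E-series; the 4-jet and mu = 6 give E_6.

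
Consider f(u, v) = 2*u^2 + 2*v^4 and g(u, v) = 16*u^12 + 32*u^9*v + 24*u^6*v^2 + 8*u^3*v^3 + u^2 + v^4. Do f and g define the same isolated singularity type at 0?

Yes.

The Hessian of f at 0 is [[4, 0], [0, 0]] with rank 1, so corank 1. A Groebner basis of the Jacobian ideal J(f) in C{u,v} is {v^3, u}; counting standard monomials gives mu = 3. Corank 1: A-series; mu = 3 gives A_3. The Hessian of g at 0 is [[2, 0], [0, 0]] with rank 1, so corank 1. A Groebner basis of the Jacobian ideal J(g) in C{u,v} is {v^3, u}; counting standard monomials gives mu = 3. Corank 1: A-series; mu = 3 gives A_3. Both have type A_3, hence right-equivalent.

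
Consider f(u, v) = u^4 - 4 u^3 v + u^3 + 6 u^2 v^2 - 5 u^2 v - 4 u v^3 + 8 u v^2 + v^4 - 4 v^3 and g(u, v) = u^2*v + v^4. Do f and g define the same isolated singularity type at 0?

The Hessian of f at 0 has rank 0. Corank 2; j^3 = (u - 2*v)^2*(u - v) has shape L^2 M (L != M), so D-series; mu = 5 gives D_5. The Hessian of g at 0 has rank 0. Corank 2; j^3 = u^2*v has shape L^2 M (L != M), so D-series; mu = 5 gives D_5. Both have type D_5, hence right-equivalent.

Yes.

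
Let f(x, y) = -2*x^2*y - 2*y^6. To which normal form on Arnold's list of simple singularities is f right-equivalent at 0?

D_7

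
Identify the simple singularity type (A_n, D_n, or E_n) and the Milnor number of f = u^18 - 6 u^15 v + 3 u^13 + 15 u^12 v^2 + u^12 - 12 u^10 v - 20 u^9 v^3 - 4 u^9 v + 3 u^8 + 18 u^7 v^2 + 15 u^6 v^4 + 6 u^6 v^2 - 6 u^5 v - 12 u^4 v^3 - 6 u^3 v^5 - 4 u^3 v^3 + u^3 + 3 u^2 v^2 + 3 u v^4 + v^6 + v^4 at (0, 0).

The Hessian of f at 0 has rank 0. Corank 2; j^3 = u^3 is a perfect cube, so E-series; the 4-jet and mu = 6 give E_6.

Type E_{6}, Milnor number mu = 6.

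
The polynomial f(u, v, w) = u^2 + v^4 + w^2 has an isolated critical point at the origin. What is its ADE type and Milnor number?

Type A_{3}, Milnor number mu = 3.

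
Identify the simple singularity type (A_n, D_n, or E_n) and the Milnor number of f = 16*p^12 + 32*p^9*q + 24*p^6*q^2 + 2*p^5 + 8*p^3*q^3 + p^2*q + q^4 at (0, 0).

Type D_5, Milnor number mu = 5.

The Hessian of f at 0 is [[0, 0], [0, 0]] with rank 0, so corank 2. A Groebner basis of the Jacobian ideal J(f) in C{p,q} is {p^3, p^2/4 + q^3, p*q}; counting standard monomials gives mu = 5. Corank 2; j^3 = p^2*q has shape L^2 M (L != M), so D-series; mu = 5 gives D_5.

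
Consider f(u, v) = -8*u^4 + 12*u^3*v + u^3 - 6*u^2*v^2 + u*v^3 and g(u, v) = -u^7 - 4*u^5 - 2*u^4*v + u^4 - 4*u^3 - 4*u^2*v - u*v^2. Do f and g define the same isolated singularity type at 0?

No.

The Hessian of f at 0 has rank 0. Corank 2; j^3 = u^3 is a perfect cube, so E-series; the 4-jet and mu = 7 give E_7. The Hessian of g at 0 has rank 0. Corank 2; j^3 = -u*(2*u + v)^2 has shape L^2 M (L != M), so D-series; mu = 5 gives D_5. f is E_7 but g is D_5, hence not right-equivalent.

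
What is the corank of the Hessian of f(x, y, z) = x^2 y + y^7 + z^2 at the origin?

2

Hessian at 0 has rank 1.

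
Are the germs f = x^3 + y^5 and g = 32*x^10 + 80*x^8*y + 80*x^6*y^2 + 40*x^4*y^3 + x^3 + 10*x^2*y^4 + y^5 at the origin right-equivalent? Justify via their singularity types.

The Hessian of f at 0 has rank 0. Corank 2; j^3 = x^3 is a perfect cube, so E-series; the 5-jet and mu = 8 give E_8. The Hessian of g at 0 has rank 0. Corank 2; j^3 = x^3 is a perfect cube, so E-series; the 5-jet and mu = 8 give E_8. Both have type E_8, hence right-equivalent.

Yes.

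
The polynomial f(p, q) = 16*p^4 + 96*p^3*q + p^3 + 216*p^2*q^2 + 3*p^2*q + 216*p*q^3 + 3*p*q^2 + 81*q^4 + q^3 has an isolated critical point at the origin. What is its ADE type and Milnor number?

Type E_{6}, Milnor number mu = 6.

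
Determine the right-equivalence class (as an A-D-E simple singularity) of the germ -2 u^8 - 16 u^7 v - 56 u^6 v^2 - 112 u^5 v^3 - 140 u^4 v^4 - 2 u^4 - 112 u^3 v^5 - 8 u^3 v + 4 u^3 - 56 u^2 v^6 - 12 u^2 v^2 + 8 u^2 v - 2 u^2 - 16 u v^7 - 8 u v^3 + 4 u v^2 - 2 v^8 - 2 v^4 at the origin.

The Hessian of f at 0 is [[-4, 0], [0, 0]] with rank 1, so corank 1. A Groebner basis of the Jacobian ideal J(f) in C{u,v} is {u*v^3 + 8*u*v^2 - 9*u*v + 2*u + 5*v^3 - 2*v^2, -14*u*v^2 + 14*u*v - 3*u + v^4 - 8*v^3 + 3*v^2, u^2 + 2*u*v - u + v^2}; counting standard monomials gives mu = 7. Corank 1: A-series; mu = 7 gives A_7.

A_{7}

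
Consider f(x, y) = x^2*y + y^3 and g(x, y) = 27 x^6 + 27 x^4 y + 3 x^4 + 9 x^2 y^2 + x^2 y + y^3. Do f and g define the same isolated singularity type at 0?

Yes.

The Hessian of f at 0 has rank 0. Corank 2; j^3 = y*(x^2 + y^2) splits into three distinct lines over C (the quadratic factor has nonzero discriminant), so D_4. The Hessian of g at 0 has rank 0. Corank 2; j^3 = y*(x^2 + y^2) splits into three distinct lines over C (the quadratic factor has nonzero discriminant), so D_4. Both have type D_4, hence right-equivalent.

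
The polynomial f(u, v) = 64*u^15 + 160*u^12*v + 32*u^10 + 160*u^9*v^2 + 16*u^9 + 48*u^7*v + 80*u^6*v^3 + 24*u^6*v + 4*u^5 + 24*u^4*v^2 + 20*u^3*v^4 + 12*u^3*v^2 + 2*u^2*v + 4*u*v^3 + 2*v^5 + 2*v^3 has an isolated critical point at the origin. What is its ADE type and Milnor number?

Type D_{4}, Milnor number mu = 4.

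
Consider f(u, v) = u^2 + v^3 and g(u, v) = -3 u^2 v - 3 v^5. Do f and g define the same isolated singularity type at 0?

The Hessian of f at 0 is [[2, 0], [0, 0]] with rank 1, so corank 1. A Groebner basis of the Jacobian ideal J(f) in C{u,v} is {v^2, u}; counting standard monomials gives mu = 2. Corank 1: A-series; mu = 2 gives A_2. The Hessian of g at 0 is [[0, 0], [0, 0]] with rank 0, so corank 2. A Groebner basis of the Jacobian ideal J(g) in C{u,v} is {u^2/5 + v^4, u^3, u*v}; counting standard monomials gives mu = 6. Corank 2; j^3 = -3*u^2*v has shape L^2 M (L != M), so D-series; mu = 6 gives D_6. f is A_2 but g is D_6, hence not right-equivalent.

No.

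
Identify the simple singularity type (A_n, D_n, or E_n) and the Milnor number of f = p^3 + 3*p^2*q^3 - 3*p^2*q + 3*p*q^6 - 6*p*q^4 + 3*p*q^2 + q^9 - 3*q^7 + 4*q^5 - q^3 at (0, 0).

Type E_{8}, Milnor number mu = 8.

The Hessian of f at 0 has rank 0. Corank 2; j^3 = (p - q)^3 is a perfect cube, so E-series; the 5-jet and mu = 8 give E_8.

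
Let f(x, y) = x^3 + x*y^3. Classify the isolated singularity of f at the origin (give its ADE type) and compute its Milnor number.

The Hessian of f at 0 is [[0, 0], [0, 0]] with rank 0, so corank 2. A Groebner basis of the Jacobian ideal J(f) in C{x,y} is {x^3, x*y^2, 3*x^2 + y^3}; counting standard monomials gives mu = 7. Corank 2; j^3 = x^3 is a perfect cube, so E-series; the 4-jet and mu = 7 give E_7.

Type E_7, Milnor number mu = 7.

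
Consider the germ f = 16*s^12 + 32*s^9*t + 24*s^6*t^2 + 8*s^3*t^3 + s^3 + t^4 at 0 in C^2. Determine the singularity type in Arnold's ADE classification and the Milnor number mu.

The Hessian of f at 0 is [[0, 0], [0, 0]] with rank 0, so corank 2. A Groebner basis of the Jacobian ideal J(f) in C{s,t} is {t^3, s^2}; counting standard monomials gives mu = 6. Corank 2; j^3 = s^3 is a perfect cube, so E-series; the 4-jet and mu = 6 give E_6.

Type E_{6}, Milnor number mu = 6.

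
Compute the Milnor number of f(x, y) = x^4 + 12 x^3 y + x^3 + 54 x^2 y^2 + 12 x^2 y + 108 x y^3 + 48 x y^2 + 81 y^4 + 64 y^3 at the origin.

6

The Hessian of f at 0 is [[0, 0], [0, 0]] with rank 0, so corank 2. A Groebner basis of the Jacobian ideal J(f) in C{x,y} is {y^4, x*y^2 + 11*y^3/3, x^2 + 8*x*y + 16*y^2}; counting standard monomials gives mu = 6. Corank 2; j^3 = (x + 4*y)^3 is a perfect cube, so E-series; the 4-jet and mu = 6 give E_6.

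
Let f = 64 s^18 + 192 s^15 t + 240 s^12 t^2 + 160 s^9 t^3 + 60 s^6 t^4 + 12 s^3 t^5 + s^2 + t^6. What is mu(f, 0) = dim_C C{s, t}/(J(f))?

The Hessian of f at 0 is [[2, 0], [0, 0]] with rank 1, so corank 1. A Groebner basis of the Jacobian ideal J(f) in C{s,t} is {t^5, s}; counting standard monomials gives mu = 5. Corank 1: A-series; mu = 5 gives A_5.

5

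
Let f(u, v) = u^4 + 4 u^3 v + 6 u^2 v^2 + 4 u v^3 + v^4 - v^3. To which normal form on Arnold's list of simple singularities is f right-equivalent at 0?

The Hessian of f at 0 has rank 0. Corank 2; j^3 = -v^3 is a perfect cube, so E-series; the 4-jet and mu = 6 give E_6.

E_6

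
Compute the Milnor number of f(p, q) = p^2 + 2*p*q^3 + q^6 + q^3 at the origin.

The Hessian of f at 0 is [[2, 0], [0, 0]] with rank 1, so corank 1. A Groebner basis of the Jacobian ideal J(f) in C{p,q} is {q^2, p}; counting standard monomials gives mu = 2. Corank 1: A-series; mu = 2 gives A_2.

2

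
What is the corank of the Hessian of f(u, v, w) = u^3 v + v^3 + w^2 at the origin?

2

Hessian at 0 has rank 1.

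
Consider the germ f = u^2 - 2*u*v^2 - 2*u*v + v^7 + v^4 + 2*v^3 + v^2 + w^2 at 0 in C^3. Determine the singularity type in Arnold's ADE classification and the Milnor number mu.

Type A_6, Milnor number mu = 6.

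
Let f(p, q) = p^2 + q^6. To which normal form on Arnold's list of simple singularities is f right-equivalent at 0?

A_{5}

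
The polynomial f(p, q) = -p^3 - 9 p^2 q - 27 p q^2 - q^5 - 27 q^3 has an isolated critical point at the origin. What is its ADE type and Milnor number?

Type E8, Milnor number mu = 8.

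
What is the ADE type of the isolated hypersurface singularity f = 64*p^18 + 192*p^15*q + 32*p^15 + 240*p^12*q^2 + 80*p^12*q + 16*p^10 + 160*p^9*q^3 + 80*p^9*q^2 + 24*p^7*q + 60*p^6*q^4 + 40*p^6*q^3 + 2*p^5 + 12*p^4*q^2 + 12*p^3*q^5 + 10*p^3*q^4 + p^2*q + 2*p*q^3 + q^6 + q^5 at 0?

The Hessian of f at 0 has rank 0. Corank 2; j^3 = p^2*q has shape L^2 M (L != M), so D-series; mu = 7 gives D_7.

D_7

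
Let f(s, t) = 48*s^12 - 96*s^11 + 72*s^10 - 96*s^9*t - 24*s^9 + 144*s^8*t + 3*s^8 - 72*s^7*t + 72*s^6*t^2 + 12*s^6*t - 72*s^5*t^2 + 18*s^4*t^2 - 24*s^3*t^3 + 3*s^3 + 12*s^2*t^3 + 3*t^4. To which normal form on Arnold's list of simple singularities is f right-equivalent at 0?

E_6

The Hessian of f at 0 has rank 0. Corank 2; j^3 = 3*s^3 is a perfect cube, so E-series; the 4-jet and mu = 6 give E_6.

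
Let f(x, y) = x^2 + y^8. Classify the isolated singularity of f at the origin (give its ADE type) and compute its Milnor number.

Type A_7, Milnor number mu = 7.

The Hessian of f at 0 is [[2, 0], [0, 0]] with rank 1, so corank 1. A Groebner basis of the Jacobian ideal J(f) in C{x,y} is {y^7, x}; counting standard monomials gives mu = 7. Corank 1: A-series; mu = 7 gives A_7.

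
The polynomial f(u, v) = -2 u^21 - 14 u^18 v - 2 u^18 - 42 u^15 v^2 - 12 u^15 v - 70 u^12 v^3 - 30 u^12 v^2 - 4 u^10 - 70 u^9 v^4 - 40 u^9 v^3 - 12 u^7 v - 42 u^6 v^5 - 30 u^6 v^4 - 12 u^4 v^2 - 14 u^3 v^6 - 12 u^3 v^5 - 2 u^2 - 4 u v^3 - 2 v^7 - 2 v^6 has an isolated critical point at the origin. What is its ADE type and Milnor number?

The Hessian of f at 0 has rank 1. Corank 1: A-series; mu = 6 gives A_6.

Type A6, Milnor number mu = 6.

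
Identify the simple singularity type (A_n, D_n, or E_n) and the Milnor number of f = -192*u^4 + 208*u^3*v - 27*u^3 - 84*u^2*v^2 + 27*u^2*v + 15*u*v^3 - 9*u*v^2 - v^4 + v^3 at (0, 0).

Type E_{7}, Milnor number mu = 7.

The Hessian of f at 0 has rank 0. Corank 2; j^3 = -(3*u - v)^3 is a perfect cube, so E-series; the 4-jet and mu = 7 give E_7.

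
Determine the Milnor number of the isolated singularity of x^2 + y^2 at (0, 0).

The Hessian of f at 0 has rank 2. Corank 0: nondegenerate Morse point, so A_1.

1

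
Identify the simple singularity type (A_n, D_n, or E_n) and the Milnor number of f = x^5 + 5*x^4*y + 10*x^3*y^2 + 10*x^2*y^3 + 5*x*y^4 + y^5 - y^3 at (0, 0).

Type E_{8}, Milnor number mu = 8.

The Hessian of f at 0 is [[0, 0], [0, 0]] with rank 0, so corank 2. A Groebner basis of the Jacobian ideal J(f) in C{x,y} is {x^4 + 4*x^3*y, y^2}; counting standard monomials gives mu = 8. Corank 2; j^3 = -y^3 is a perfect cube, so E-series; the 5-jet and mu = 8 give E_8.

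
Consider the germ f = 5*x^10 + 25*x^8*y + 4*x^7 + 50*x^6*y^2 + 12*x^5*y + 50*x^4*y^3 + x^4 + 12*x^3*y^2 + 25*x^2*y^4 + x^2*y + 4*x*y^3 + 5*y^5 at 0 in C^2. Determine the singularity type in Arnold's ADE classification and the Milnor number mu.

Type D6, Milnor number mu = 6.

The Hessian of f at 0 has rank 0. Corank 2; j^3 = x^2*y has shape L^2 M (L != M), so D-series; mu = 6 gives D_6.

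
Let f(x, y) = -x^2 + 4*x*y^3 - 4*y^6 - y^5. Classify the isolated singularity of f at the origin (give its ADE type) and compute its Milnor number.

Type A_{4}, Milnor number mu = 4.

The Hessian of f at 0 has rank 1. Corank 1: A-series; mu = 4 gives A_4.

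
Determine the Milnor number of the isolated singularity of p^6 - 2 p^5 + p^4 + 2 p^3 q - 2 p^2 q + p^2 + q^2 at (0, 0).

1

The Hessian of f at 0 has rank 2. Corank 0: nondegenerate Morse point, so A_1.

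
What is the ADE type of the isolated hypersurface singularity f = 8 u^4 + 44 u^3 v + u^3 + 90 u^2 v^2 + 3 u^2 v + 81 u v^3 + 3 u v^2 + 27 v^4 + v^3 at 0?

E_7

The Hessian of f at 0 has rank 0. Corank 2; j^3 = (u + v)^3 is a perfect cube, so E-series; the 4-jet and mu = 7 give E_7.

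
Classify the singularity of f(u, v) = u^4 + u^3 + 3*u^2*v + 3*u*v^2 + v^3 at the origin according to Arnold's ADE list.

E6

The Hessian of f at 0 is [[0, 0], [0, 0]] with rank 0, so corank 2. A Groebner basis of the Jacobian ideal J(f) in C{u,v} is {v^4, u*v^2 + 2*v^3/3, u^2 + 2*u*v + v^2}; counting standard monomials gives mu = 6. Corank 2; j^3 = (u + v)^3 is a perfect cube, so E-series; the 4-jet and mu = 6 give E_6.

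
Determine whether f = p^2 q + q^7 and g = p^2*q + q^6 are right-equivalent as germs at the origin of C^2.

The Hessian of f at 0 has rank 0. Corank 2; j^3 = p^2*q has shape L^2 M (L != M), so D-series; mu = 8 gives D_8. The Hessian of g at 0 has rank 0. Corank 2; j^3 = p^2*q has shape L^2 M (L != M), so D-series; mu = 7 gives D_7. f is D_8 but g is D_7, hence not right-equivalent.

No.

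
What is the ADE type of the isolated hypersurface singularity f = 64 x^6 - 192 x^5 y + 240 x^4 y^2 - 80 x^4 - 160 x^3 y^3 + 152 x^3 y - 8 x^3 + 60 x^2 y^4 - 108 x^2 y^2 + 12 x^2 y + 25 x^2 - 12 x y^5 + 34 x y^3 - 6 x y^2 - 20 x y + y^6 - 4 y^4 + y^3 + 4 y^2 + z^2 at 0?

A2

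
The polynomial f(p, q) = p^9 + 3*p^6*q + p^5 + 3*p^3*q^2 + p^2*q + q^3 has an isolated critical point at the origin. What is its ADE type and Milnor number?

The Hessian of f at 0 has rank 0. Corank 2; j^3 = q*(p^2 + q^2) splits into three distinct lines over C (the quadratic factor has nonzero discriminant), so D_4.

Type D_4, Milnor number mu = 4.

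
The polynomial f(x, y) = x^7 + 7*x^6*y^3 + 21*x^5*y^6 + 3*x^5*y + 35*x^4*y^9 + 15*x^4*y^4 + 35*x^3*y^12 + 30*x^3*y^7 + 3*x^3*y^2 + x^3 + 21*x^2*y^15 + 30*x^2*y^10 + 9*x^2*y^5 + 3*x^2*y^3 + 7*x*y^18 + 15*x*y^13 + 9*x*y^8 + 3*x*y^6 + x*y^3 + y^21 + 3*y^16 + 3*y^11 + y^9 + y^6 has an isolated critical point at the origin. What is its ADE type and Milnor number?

Type E_7, Milnor number mu = 7.

The Hessian of f at 0 has rank 0. Corank 2; j^3 = x^3 is a perfect cube, so E-series; the 4-jet and mu = 7 give E_7.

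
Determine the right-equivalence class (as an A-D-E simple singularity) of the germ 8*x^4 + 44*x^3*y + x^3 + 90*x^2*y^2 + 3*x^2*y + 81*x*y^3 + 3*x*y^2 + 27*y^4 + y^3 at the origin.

The Hessian of f at 0 is [[0, 0], [0, 0]] with rank 0, so corank 2. A Groebner basis of the Jacobian ideal J(f) in C{x,y} is {3*x^2/4 + 3*x*y/2 + y^4 + y^3/4 + 3*y^2/4, x^3 + 15*x^2/4 + 15*x*y/2 + 9*y^3/4 + 15*y^2/4, x^2*y - 9*x^2/4 - 9*x*y/2 - 7*y^3/4 - 9*y^2/4, x^2 + x*y^2 + 2*x*y + 4*y^3/3 + y^2}; counting standard monomials gives mu = 7. Corank 2; j^3 = (x + y)^3 is a perfect cube, so E-series; the 4-jet and mu = 7 give E_7.

E7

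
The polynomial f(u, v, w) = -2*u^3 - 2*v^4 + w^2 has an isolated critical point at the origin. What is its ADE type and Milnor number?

Type E_{6}, Milnor number mu = 6.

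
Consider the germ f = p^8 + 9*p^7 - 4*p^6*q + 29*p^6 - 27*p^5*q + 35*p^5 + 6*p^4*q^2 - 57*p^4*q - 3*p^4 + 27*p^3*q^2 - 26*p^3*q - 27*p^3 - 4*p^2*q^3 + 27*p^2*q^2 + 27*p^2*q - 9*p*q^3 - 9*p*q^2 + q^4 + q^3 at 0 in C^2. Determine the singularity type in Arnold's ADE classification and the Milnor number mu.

The Hessian of f at 0 has rank 0. Corank 2; j^3 = -(3*p - q)^3 is a perfect cube, so E-series; the 4-jet and mu = 7 give E_7.

Type E_{7}, Milnor number mu = 7.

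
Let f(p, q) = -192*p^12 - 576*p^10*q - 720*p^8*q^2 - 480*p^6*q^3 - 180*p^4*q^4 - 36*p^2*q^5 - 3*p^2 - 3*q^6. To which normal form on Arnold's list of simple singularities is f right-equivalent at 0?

A5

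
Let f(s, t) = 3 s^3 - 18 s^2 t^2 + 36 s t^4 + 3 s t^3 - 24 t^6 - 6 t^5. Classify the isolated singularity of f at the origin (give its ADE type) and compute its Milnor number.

Type E_{7}, Milnor number mu = 7.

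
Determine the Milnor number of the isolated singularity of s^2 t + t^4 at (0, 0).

5

The Hessian of f at 0 has rank 0. Corank 2; j^3 = s^2*t has shape L^2 M (L != M), so D-series; mu = 5 gives D_5.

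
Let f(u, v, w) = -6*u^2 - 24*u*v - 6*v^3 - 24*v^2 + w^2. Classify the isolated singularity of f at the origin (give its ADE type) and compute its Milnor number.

The Hessian of f at 0 has rank 2. Corank 1: A-series; mu = 2 gives A_2.

Type A_{2}, Milnor number mu = 2.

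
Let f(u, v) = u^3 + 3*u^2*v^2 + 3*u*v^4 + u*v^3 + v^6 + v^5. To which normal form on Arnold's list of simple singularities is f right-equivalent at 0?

The Hessian of f at 0 is [[0, 0], [0, 0]] with rank 0, so corank 2. A Groebner basis of the Jacobian ideal J(f) in C{u,v} is {-u^2 + v^4 - v^3/3, u^3, u^2*v + u^2/3 + v^3/9, u^2 + u*v^2 + v^3/3}; counting standard monomials gives mu = 7. Corank 2; j^3 = u^3 is a perfect cube, so E-series; the 4-jet and mu = 7 give E_7.

E7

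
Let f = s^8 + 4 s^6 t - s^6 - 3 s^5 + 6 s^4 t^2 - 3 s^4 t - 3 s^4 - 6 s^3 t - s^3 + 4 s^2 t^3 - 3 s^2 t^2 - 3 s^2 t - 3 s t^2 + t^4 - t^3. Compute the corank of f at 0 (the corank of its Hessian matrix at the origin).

2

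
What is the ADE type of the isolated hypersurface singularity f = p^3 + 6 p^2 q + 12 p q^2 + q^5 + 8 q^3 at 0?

The Hessian of f at 0 has rank 0. Corank 2; j^3 = (p + 2*q)^3 is a perfect cube, so E-series; the 5-jet and mu = 8 give E_8.

E_{8}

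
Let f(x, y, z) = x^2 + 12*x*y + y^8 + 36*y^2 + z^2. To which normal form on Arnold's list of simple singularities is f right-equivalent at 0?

A_7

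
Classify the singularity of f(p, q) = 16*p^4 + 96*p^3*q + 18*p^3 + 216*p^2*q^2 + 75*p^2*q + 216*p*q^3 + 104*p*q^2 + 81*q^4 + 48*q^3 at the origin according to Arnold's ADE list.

The Hessian of f at 0 has rank 0. Corank 2; j^3 = (2*p + 3*q)*(3*p + 4*q)^2 has shape L^2 M (L != M), so D-series; mu = 5 gives D_5.

D_{5}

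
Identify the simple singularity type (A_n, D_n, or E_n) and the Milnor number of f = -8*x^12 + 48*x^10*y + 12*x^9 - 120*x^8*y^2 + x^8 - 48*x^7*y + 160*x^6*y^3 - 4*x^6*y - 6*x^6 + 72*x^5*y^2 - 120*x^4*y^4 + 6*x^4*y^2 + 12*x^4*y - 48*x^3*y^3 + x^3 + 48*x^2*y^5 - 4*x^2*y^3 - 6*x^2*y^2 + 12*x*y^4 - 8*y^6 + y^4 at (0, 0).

Type E6, Milnor number mu = 6.

The Hessian of f at 0 has rank 0. Corank 2; j^3 = x^3 is a perfect cube, so E-series; the 4-jet and mu = 6 give E_6.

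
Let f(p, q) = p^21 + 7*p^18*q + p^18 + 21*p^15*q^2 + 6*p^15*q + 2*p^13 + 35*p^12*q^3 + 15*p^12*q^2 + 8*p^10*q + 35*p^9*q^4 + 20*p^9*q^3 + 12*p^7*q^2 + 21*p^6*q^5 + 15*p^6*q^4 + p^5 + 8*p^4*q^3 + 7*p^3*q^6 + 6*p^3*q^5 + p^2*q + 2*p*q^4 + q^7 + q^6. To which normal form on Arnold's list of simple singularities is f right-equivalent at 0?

The Hessian of f at 0 has rank 0. Corank 2; j^3 = p^2*q has shape L^2 M (L != M), so D-series; mu = 7 gives D_7.

D7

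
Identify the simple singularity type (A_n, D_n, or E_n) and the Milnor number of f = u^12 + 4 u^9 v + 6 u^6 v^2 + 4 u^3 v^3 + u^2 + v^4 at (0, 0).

Type A_{3}, Milnor number mu = 3.

The Hessian of f at 0 has rank 1. Corank 1: A-series; mu = 3 gives A_3.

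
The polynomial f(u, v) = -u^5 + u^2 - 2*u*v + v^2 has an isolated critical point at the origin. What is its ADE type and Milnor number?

Type A4, Milnor number mu = 4.

The Hessian of f at 0 is [[2, -2], [-2, 2]] with rank 1, so corank 1. A Groebner basis of the Jacobian ideal J(f) in C{u,v} is {v^4, u - v}; counting standard monomials gives mu = 4. Corank 1: A-series; mu = 4 gives A_4.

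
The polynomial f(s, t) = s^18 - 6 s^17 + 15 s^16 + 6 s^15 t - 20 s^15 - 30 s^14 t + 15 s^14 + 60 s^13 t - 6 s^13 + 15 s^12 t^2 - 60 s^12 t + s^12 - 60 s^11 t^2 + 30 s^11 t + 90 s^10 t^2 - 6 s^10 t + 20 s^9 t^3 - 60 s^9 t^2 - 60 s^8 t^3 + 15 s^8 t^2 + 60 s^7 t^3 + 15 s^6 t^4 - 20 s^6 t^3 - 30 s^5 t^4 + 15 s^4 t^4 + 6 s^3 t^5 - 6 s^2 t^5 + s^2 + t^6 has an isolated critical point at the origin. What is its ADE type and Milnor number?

The Hessian of f at 0 has rank 1. Corank 1: A-series; mu = 5 gives A_5.

Type A5, Milnor number mu = 5.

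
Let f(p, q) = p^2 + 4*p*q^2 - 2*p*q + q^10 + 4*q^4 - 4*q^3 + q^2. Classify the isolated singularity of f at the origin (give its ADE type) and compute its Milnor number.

Type A_9, Milnor number mu = 9.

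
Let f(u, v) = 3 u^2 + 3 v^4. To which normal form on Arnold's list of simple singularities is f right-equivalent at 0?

A_3

The Hessian of f at 0 has rank 1. Corank 1: A-series; mu = 3 gives A_3.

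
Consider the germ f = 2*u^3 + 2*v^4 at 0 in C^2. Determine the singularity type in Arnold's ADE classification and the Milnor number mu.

The Hessian of f at 0 has rank 0. Corank 2; j^3 = 2*u^3 is a perfect cube, so E-series; the 4-jet and mu = 6 give E_6.

Type E_{6}, Milnor number mu = 6.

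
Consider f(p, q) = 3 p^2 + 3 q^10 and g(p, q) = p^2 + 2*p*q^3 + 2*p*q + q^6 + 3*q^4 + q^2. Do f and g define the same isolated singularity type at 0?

No.

The Hessian of f at 0 has rank 1. Corank 1: A-series; mu = 9 gives A_9. The Hessian of g at 0 has rank 1. Corank 1: A-series; mu = 3 gives A_3. f is A_9 but g is A_3, hence not right-equivalent.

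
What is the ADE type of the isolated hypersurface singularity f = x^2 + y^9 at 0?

The Hessian of f at 0 is [[2, 0], [0, 0]] with rank 1, so corank 1. A Groebner basis of the Jacobian ideal J(f) in C{x,y} is {y^8, x}; counting standard monomials gives mu = 8. Corank 1: A-series; mu = 8 gives A_8.

A_8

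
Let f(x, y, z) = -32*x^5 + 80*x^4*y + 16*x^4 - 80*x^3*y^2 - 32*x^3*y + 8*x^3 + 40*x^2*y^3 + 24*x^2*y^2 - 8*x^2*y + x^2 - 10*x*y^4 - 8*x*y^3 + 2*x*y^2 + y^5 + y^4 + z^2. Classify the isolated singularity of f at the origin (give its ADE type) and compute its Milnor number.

The Hessian of f at 0 has rank 2. Corank 1: A-series; mu = 4 gives A_4.

Type A_{4}, Milnor number mu = 4.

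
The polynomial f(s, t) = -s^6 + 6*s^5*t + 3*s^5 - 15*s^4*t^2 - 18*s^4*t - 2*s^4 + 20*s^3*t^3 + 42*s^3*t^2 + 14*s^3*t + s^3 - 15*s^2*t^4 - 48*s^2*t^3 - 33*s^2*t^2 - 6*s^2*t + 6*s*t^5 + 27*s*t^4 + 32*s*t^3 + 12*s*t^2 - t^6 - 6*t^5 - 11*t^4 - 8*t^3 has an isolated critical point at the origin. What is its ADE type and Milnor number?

Type E_{6}, Milnor number mu = 6.

The Hessian of f at 0 has rank 0. Corank 2; j^3 = (s - 2*t)^3 is a perfect cube, so E-series; the 4-jet and mu = 6 give E_6.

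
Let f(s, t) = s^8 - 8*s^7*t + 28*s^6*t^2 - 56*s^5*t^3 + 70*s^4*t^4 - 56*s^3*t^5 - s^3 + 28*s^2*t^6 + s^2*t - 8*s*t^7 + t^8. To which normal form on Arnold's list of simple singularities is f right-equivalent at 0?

D_{9}

The Hessian of f at 0 has rank 0. Corank 2; j^3 = -s^2*(s - t) has shape L^2 M (L != M), so D-series; mu = 9 gives D_9.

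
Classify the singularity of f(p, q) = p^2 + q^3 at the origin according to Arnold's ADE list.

A_2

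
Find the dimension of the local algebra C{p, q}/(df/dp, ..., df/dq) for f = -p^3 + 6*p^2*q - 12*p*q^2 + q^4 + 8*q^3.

The Hessian of f at 0 has rank 0. Corank 2; j^3 = -(p - 2*q)^3 is a perfect cube, so E-series; the 4-jet and mu = 6 give E_6.

6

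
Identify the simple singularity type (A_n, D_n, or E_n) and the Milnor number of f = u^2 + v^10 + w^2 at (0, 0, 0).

Type A_{9}, Milnor number mu = 9.

The Hessian of f at 0 is [[2, 0, 0], [0, 0, 0], [0, 0, 2]] with rank 2, so corank 1. A Groebner basis of the Jacobian ideal J(f) in C{u,v,w} is {v^9, u, w}; counting standard monomials gives mu = 9. Corank 1: A-series; mu = 9 gives A_9.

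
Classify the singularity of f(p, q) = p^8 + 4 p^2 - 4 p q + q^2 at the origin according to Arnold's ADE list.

The Hessian of f at 0 has rank 1. Corank 1: A-series; mu = 7 gives A_7.

A_{7}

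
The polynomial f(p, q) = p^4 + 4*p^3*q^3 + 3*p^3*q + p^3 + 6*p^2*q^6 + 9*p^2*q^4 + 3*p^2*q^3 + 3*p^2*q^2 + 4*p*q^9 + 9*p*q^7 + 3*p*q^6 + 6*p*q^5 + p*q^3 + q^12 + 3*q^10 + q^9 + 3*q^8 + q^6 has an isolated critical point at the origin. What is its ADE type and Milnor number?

Type E7, Milnor number mu = 7.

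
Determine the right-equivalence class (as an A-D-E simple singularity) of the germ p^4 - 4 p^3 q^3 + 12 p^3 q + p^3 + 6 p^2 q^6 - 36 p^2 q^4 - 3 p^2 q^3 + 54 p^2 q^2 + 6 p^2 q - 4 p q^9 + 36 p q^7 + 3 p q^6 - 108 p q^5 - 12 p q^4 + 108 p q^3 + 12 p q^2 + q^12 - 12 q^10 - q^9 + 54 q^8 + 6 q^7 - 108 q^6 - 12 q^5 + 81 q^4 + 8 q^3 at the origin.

E_{6}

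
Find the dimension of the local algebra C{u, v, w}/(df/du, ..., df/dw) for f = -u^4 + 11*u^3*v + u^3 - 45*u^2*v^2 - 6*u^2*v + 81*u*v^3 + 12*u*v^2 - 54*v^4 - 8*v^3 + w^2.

7

The Hessian of f at 0 is [[0, 0, 0], [0, 0, 0], [0, 0, 2]] with rank 1, so corank 2. A Groebner basis of the Jacobian ideal J(f) in C{u,v,w} is {3*u^2 - 12*u*v + v^4 + v^3 + 12*v^2, u^3 - 30*u^2 + 120*u*v - 18*v^3 - 120*v^2, u^2*v - 9*u^2 + 36*u*v - 7*v^3 - 36*v^2, -2*u^2 + u*v^2 + 8*u*v - 8*v^3/3 - 8*v^2, w}; counting standard monomials gives mu = 7. Corank 2; j^3 = (u - 2*v)^3 is a perfect cube, so E-series; the 4-jet and mu = 7 give E_7.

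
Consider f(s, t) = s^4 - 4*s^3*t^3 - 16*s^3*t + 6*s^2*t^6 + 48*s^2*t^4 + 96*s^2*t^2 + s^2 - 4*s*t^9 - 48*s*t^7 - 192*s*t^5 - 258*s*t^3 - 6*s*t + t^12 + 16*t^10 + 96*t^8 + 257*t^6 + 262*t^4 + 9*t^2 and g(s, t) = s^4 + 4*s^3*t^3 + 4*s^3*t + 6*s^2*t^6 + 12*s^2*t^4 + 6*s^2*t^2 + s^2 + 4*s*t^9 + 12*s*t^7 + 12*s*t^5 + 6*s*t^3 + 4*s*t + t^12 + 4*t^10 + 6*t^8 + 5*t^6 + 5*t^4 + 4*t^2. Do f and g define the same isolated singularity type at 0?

Yes.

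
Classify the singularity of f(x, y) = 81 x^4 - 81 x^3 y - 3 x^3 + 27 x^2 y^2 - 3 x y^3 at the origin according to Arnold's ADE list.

E_{7}

The Hessian of f at 0 is [[0, 0], [0, 0]] with rank 0, so corank 2. A Groebner basis of the Jacobian ideal J(f) in C{x,y} is {x^2/3 + y^4 + y^3/9, x^3, x^2*y - x^2/9 - y^3/27, -2*x^2/3 + x*y^2 - 2*y^3/9}; counting standard monomials gives mu = 7. Corank 2; j^3 = -3*x^3 is a perfect cube, so E-series; the 4-jet and mu = 7 give E_7.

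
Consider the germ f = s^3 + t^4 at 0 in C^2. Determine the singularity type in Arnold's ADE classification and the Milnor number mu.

The Hessian of f at 0 has rank 0. Corank 2; j^3 = s^3 is a perfect cube, so E-series; the 4-jet and mu = 6 give E_6.

Type E6, Milnor number mu = 6.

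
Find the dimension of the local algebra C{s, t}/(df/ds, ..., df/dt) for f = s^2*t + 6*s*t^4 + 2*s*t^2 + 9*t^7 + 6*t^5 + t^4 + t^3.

5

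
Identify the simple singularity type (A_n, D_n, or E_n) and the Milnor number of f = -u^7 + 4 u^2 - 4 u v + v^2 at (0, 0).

The Hessian of f at 0 is [[8, -4], [-4, 2]] with rank 1, so corank 1. A Groebner basis of the Jacobian ideal J(f) in C{u,v} is {v^6, u - v/2}; counting standard monomials gives mu = 6. Corank 1: A-series; mu = 6 gives A_6.

Type A_6, Milnor number mu = 6.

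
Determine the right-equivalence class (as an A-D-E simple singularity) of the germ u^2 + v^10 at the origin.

The Hessian of f at 0 is [[2, 0], [0, 0]] with rank 1, so corank 1. A Groebner basis of the Jacobian ideal J(f) in C{u,v} is {v^9, u}; counting standard monomials gives mu = 9. Corank 1: A-series; mu = 9 gives A_9.

A_9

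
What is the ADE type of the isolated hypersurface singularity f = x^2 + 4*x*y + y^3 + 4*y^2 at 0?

The Hessian of f at 0 has rank 1. Corank 1: A-series; mu = 2 gives A_2.

A_2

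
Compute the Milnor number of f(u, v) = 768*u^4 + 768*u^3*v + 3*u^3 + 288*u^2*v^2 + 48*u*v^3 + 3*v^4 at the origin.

The Hessian of f at 0 is [[0, 0], [0, 0]] with rank 0, so corank 2. A Groebner basis of the Jacobian ideal J(f) in C{u,v} is {v^4, u*v^2 + v^3/12, u^2}; counting standard monomials gives mu = 6. Corank 2; j^3 = 3*u^3 is a perfect cube, so E-series; the 4-jet and mu = 6 give E_6.

6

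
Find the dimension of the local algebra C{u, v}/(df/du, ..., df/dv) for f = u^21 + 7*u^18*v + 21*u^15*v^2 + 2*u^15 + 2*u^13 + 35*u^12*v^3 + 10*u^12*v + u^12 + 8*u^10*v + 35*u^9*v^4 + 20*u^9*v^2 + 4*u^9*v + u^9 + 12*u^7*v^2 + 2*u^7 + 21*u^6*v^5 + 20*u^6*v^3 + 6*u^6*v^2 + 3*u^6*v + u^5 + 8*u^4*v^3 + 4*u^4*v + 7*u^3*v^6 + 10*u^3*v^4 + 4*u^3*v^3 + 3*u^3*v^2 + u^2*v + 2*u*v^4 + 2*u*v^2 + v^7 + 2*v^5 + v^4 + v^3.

5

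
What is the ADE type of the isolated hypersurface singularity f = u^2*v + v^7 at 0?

D_{8}

The Hessian of f at 0 is [[0, 0], [0, 0]] with rank 0, so corank 2. A Groebner basis of the Jacobian ideal J(f) in C{u,v} is {u^2/7 + v^6, u^3, u*v}; counting standard monomials gives mu = 8. Corank 2; j^3 = u^2*v has shape L^2 M (L != M), so D-series; mu = 8 gives D_8.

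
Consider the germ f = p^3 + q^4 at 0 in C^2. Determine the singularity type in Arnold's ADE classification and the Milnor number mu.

Type E6, Milnor number mu = 6.

The Hessian of f at 0 is [[0, 0], [0, 0]] with rank 0, so corank 2. A Groebner basis of the Jacobian ideal J(f) in C{p,q} is {q^3, p^2}; counting standard monomials gives mu = 6. Corank 2; j^3 = p^3 is a perfect cube, so E-series; the 4-jet and mu = 6 give E_6.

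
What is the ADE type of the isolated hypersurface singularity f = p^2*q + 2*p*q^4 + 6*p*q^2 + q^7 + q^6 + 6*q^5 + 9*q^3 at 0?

D7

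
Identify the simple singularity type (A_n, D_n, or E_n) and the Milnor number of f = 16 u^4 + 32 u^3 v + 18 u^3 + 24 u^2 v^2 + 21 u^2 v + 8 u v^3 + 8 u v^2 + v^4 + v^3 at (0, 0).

The Hessian of f at 0 has rank 0. Corank 2; j^3 = (2*u + v)*(3*u + v)^2 has shape L^2 M (L != M), so D-series; mu = 5 gives D_5.

Type D_5, Milnor number mu = 5.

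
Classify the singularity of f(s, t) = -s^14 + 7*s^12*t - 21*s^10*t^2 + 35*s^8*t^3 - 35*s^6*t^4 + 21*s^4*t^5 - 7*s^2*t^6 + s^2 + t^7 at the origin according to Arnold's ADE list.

The Hessian of f at 0 has rank 1. Corank 1: A-series; mu = 6 gives A_6.

A_6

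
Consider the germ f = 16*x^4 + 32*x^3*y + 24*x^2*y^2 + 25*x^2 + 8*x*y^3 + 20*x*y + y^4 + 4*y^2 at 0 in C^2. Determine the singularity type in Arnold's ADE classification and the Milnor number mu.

Type A3, Milnor number mu = 3.

The Hessian of f at 0 has rank 1. Corank 1: A-series; mu = 3 gives A_3.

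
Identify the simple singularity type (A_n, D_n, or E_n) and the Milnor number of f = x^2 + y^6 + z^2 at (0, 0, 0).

Type A_5, Milnor number mu = 5.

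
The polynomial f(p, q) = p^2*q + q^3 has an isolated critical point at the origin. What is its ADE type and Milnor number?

Type D4, Milnor number mu = 4.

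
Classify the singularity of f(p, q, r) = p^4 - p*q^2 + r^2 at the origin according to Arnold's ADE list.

D_5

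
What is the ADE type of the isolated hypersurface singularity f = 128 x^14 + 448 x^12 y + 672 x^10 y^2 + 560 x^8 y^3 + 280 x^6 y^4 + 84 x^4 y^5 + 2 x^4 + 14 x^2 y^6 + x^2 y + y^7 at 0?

D8

The Hessian of f at 0 is [[0, 0], [0, 0]] with rank 0, so corank 2. A Groebner basis of the Jacobian ideal J(f) in C{x,y} is {x^2/7 + y^6, x^3, x*y}; counting standard monomials gives mu = 8. Corank 2; j^3 = x^2*y has shape L^2 M (L != M), so D-series; mu = 8 gives D_8.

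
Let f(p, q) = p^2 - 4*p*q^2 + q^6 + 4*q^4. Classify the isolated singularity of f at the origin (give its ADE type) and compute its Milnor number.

Type A5, Milnor number mu = 5.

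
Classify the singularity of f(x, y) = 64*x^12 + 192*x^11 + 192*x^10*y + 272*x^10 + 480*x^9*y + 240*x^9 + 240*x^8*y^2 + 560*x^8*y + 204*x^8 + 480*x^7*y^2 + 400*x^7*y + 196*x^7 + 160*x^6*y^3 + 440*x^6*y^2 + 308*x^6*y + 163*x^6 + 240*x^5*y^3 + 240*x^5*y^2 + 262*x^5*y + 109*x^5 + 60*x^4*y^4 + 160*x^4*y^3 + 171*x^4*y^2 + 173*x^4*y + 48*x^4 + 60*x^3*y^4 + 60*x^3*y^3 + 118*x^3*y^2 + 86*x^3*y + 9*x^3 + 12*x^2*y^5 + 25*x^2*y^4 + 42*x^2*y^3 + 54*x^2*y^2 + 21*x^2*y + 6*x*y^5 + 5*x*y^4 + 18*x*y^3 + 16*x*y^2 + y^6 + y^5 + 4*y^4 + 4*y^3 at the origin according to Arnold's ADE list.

The Hessian of f at 0 has rank 0. Corank 2; j^3 = (x + y)*(3*x + 2*y)^2 has shape L^2 M (L != M), so D-series; mu = 7 gives D_7.

D_{7}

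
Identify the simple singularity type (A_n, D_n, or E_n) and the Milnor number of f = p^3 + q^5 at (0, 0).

Type E_{8}, Milnor number mu = 8.

The Hessian of f at 0 has rank 0. Corank 2; j^3 = p^3 is a perfect cube, so E-series; the 5-jet and mu = 8 give E_8.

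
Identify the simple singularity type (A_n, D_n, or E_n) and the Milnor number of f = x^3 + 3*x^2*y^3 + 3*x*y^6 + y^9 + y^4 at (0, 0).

Type E6, Milnor number mu = 6.

The Hessian of f at 0 has rank 0. Corank 2; j^3 = x^3 is a perfect cube, so E-series; the 4-jet and mu = 6 give E_6.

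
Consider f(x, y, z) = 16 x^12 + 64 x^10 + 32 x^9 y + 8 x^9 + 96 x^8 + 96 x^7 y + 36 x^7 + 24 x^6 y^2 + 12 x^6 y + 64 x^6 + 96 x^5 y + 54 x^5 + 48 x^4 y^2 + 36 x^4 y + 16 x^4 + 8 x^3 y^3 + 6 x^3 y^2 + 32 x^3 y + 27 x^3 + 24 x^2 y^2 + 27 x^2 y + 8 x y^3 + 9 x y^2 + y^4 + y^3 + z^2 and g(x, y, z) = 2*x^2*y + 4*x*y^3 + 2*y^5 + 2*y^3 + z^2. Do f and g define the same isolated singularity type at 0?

No.

The Hessian of f at 0 is [[0, 0, 0], [0, 0, 0], [0, 0, 2]] with rank 1, so corank 2. A Groebner basis of the Jacobian ideal J(f) in C{x,y,z} is {y^4, x*y^2 + 7*y^3/18, x^2 + 2*x*y/3 + y^2/9, z}; counting standard monomials gives mu = 6. Corank 2; j^3 = (3*x + y)^3 is a perfect cube, so E-series; the 4-jet and mu = 6 give E_6. The Hessian of g at 0 is [[0, 0, 0], [0, 0, 0], [0, 0, 2]] with rank 1, so corank 2. A Groebner basis of the Jacobian ideal J(g) in C{x,y,z} is {y^3, x^2 + 3*y^2, x*y, z}; counting standard monomials gives mu = 4. Corank 2; j^3 = 2*y*(x^2 + y^2) splits into three distinct lines over C (the quadratic factor has nonzero discriminant), so D_4. f is E_6 but g is D_4, hence not right-equivalent.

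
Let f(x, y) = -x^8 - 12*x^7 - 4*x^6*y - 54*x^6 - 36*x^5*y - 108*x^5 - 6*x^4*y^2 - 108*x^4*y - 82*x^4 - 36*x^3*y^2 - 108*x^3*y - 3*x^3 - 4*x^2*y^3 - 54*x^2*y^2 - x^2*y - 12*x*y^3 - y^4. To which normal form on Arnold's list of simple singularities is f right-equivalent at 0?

D5

The Hessian of f at 0 has rank 0. Corank 2; j^3 = -x^2*(3*x + y) has shape L^2 M (L != M), so D-series; mu = 5 gives D_5.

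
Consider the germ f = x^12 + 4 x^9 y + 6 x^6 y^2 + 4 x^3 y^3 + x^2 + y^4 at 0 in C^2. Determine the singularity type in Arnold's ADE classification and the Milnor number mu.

Type A_{3}, Milnor number mu = 3.

The Hessian of f at 0 is [[2, 0], [0, 0]] with rank 1, so corank 1. A Groebner basis of the Jacobian ideal J(f) in C{x,y} is {y^3, x}; counting standard monomials gives mu = 3. Corank 1: A-series; mu = 3 gives A_3.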